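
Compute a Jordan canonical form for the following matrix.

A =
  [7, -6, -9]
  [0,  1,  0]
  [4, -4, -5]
J_2(1) ⊕ J_1(1)

The characteristic polynomial is
  det(x·I − A) = x^3 - 3*x^2 + 3*x - 1 = (x - 1)^3

Eigenvalues and multiplicities (the geometric multiplicity of λ is n − rank(A − λI), which equals the number of Jordan blocks for λ):
  λ = 1: algebraic multiplicity = 3, geometric multiplicity = 2

Determining the block sizes for each eigenvalue:
  λ = 1: 2 blocks summing to 3 forces exactly one block of size 2 and the rest size 1 → block sizes [2, 1]

Assembling the blocks gives a Jordan form
J =
  [1, 1, 0]
  [0, 1, 0]
  [0, 0, 1]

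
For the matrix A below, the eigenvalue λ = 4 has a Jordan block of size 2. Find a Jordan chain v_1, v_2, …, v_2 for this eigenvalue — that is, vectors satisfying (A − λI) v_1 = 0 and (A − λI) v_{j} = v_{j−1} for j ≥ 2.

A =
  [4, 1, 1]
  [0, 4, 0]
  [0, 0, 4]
A Jordan chain for λ = 4 of length 2:
v_1 = (1, 0, 0)ᵀ
v_2 = (0, 1, 0)ᵀ

Let N = A − (4)·I. We want v_2 with N^2 v_2 = 0 but N^1 v_2 ≠ 0; then v_{j-1} := N · v_j for j = 2, …, 2.

Pick v_2 = (0, 1, 0)ᵀ.
Then v_1 = N · v_2 = (1, 0, 0)ᵀ.

Sanity check: (A − (4)·I) v_1 = (0, 0, 0)ᵀ = 0. ✓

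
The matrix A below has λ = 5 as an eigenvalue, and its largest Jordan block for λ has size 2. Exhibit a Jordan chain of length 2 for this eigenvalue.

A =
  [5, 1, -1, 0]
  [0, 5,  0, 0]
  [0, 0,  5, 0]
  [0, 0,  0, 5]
A Jordan chain for λ = 5 of length 2:
v_1 = (1, 0, 0, 0)ᵀ
v_2 = (0, 1, 0, 0)ᵀ

Let N = A − (5)·I. We want v_2 with N^2 v_2 = 0 but N^1 v_2 ≠ 0; then v_{j-1} := N · v_j for j = 2, …, 2.

Pick v_2 = (0, 1, 0, 0)ᵀ.
Then v_1 = N · v_2 = (1, 0, 0, 0)ᵀ.

Sanity check: (A − (5)·I) v_1 = (0, 0, 0, 0)ᵀ = 0. ✓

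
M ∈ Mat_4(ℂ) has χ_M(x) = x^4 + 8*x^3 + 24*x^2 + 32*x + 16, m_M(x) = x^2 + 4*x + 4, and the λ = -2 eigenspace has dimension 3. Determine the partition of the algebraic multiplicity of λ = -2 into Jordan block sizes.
Block sizes for λ = -2: [2, 1, 1]

Step 1 — from the characteristic polynomial, algebraic multiplicity of λ = -2 is 4. From dim ker(M − (-2)·I) = 3, there are exactly 3 Jordan blocks for λ = -2.
Step 2 — from the minimal polynomial, the factor (x + 2)^2 tells us the largest block for λ = -2 has size 2.
Step 3 — with total size 4, 3 blocks, and largest block 2, the block sizes (in nonincreasing order) are [2, 1, 1].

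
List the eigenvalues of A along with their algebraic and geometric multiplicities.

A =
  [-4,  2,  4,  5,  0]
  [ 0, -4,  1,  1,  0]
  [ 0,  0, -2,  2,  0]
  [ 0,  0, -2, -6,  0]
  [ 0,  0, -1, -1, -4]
λ = -4: alg = 5, geom = 3

Step 1 — factor the characteristic polynomial to read off the algebraic multiplicities:
  χ_A(x) = (x + 4)^5

Step 2 — compute geometric multiplicities via the rank-nullity identity g(λ) = n − rank(A − λI):
  rank(A − (-4)·I) = 2, so dim ker(A − (-4)·I) = n − 2 = 3

Summary:
  λ = -4: algebraic multiplicity = 5, geometric multiplicity = 3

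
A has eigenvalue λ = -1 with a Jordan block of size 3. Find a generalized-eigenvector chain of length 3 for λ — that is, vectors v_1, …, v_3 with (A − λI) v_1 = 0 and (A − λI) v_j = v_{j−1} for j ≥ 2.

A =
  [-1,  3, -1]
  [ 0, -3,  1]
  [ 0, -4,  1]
A Jordan chain for λ = -1 of length 3:
v_1 = (-2, 0, 0)ᵀ
v_2 = (3, -2, -4)ᵀ
v_3 = (0, 1, 0)ᵀ

Let N = A − (-1)·I. We want v_3 with N^3 v_3 = 0 but N^2 v_3 ≠ 0; then v_{j-1} := N · v_j for j = 3, …, 2.

Pick v_3 = (0, 1, 0)ᵀ.
Then v_2 = N · v_3 = (3, -2, -4)ᵀ.
Then v_1 = N · v_2 = (-2, 0, 0)ᵀ.

Sanity check: (A − (-1)·I) v_1 = (0, 0, 0)ᵀ = 0. ✓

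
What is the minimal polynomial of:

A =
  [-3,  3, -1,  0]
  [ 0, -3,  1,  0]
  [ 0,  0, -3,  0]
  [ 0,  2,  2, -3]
x^3 + 9*x^2 + 27*x + 27

The characteristic polynomial is χ_A(x) = (x + 3)^4, so the eigenvalues are known. The minimal polynomial is
  m_A(x) = Π_λ (x − λ)^{k_λ}
where k_λ is the size of the *largest* Jordan block for λ (equivalently, the smallest k with (A − λI)^k v = 0 for every generalised eigenvector v of λ).

  λ = -3: largest Jordan block has size 3, contributing (x + 3)^3

So m_A(x) = (x + 3)^3 = x^3 + 9*x^2 + 27*x + 27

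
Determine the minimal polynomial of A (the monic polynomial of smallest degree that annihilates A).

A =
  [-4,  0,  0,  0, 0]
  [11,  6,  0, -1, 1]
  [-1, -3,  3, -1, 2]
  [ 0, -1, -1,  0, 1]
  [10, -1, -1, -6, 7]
x^5 - 12*x^4 + 24*x^3 + 160*x^2 - 624*x + 576

The characteristic polynomial is χ_A(x) = (x - 6)^2*(x - 2)^2*(x + 4), so the eigenvalues are known. The minimal polynomial is
  m_A(x) = Π_λ (x − λ)^{k_λ}
where k_λ is the size of the *largest* Jordan block for λ (equivalently, the smallest k with (A − λI)^k v = 0 for every generalised eigenvector v of λ).

  λ = -4: largest Jordan block has size 1, contributing (x + 4)
  λ = 2: largest Jordan block has size 2, contributing (x − 2)^2
  λ = 6: largest Jordan block has size 2, contributing (x − 6)^2

So m_A(x) = (x - 6)^2*(x - 2)^2*(x + 4) = x^5 - 12*x^4 + 24*x^3 + 160*x^2 - 624*x + 576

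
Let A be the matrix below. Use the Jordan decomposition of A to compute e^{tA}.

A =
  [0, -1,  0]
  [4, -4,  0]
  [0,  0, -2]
e^{tA} =
  [2*t*exp(-2*t) + exp(-2*t), -t*exp(-2*t), 0]
  [4*t*exp(-2*t), -2*t*exp(-2*t) + exp(-2*t), 0]
  [0, 0, exp(-2*t)]

Strategy: write A = P · J · P⁻¹ where J is a Jordan canonical form, so e^{tA} = P · e^{tJ} · P⁻¹, and e^{tJ} can be computed block-by-block.

A has Jordan form
J =
  [-2,  1,  0]
  [ 0, -2,  0]
  [ 0,  0, -2]
(up to reordering of blocks).

Per-block formulas:
  For a 1×1 block at λ = -2: exp(t · [-2]) = [e^(-2t)].
  For a 2×2 Jordan block J_2(-2): exp(t · J_2(-2)) = e^(-2t)·(I + t·N), where N is the 2×2 nilpotent shift.

After assembling e^{tJ} and conjugating by P, we get:

e^{tA} =
  [2*t*exp(-2*t) + exp(-2*t), -t*exp(-2*t), 0]
  [4*t*exp(-2*t), -2*t*exp(-2*t) + exp(-2*t), 0]
  [0, 0, exp(-2*t)]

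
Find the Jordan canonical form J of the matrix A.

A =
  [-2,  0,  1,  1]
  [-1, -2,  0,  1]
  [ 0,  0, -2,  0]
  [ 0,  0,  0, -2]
J_3(-2) ⊕ J_1(-2)

The characteristic polynomial is
  det(x·I − A) = x^4 + 8*x^3 + 24*x^2 + 32*x + 16 = (x + 2)^4

Eigenvalues and multiplicities (the geometric multiplicity of λ is n − rank(A − λI), which equals the number of Jordan blocks for λ):
  λ = -2: algebraic multiplicity = 4, geometric multiplicity = 2

Determining the block sizes for each eigenvalue:
  λ = -2: with am = 4 and gm = 2, the partition is not yet determined (e.g. several partitions of 4 into 2 parts exist). Let N = A − (-2)·I. Computing rank(N^1) = 2, rank(N^2) = 1, rank(N^3) = 0; the number of blocks of size ≥ j is rank(N^{j−1}) − rank(N^j), giving [2, 1, 1]. So we have 1 block(s) of size 3, 1 block(s) of size 1 → block sizes [3, 1]

Assembling the blocks gives a Jordan form
J =
  [-2,  1,  0,  0]
  [ 0, -2,  1,  0]
  [ 0,  0, -2,  0]
  [ 0,  0,  0, -2]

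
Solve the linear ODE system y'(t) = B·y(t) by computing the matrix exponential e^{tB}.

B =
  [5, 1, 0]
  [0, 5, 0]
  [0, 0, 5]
e^{tB} =
  [exp(5*t), t*exp(5*t), 0]
  [0, exp(5*t), 0]
  [0, 0, exp(5*t)]

Strategy: write B = P · J · P⁻¹ where J is a Jordan canonical form, so e^{tB} = P · e^{tJ} · P⁻¹, and e^{tJ} can be computed block-by-block.

B has Jordan form
J =
  [5, 1, 0]
  [0, 5, 0]
  [0, 0, 5]
(up to reordering of blocks).

Per-block formulas:
  For a 2×2 Jordan block J_2(5): exp(t · J_2(5)) = e^(5t)·(I + t·N), where N is the 2×2 nilpotent shift.
  For a 1×1 block at λ = 5: exp(t · [5]) = [e^(5t)].

After assembling e^{tJ} and conjugating by P, we get:

e^{tB} =
  [exp(5*t), t*exp(5*t), 0]
  [0, exp(5*t), 0]
  [0, 0, exp(5*t)]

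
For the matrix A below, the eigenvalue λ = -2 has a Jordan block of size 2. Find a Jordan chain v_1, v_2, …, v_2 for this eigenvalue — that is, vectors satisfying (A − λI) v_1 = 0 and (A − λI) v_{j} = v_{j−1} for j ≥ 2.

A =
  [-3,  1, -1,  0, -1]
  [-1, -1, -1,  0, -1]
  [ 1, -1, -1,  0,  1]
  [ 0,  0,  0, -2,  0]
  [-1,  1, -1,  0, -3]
A Jordan chain for λ = -2 of length 2:
v_1 = (-1, -1, 1, 0, -1)ᵀ
v_2 = (1, 0, 0, 0, 0)ᵀ

Let N = A − (-2)·I. We want v_2 with N^2 v_2 = 0 but N^1 v_2 ≠ 0; then v_{j-1} := N · v_j for j = 2, …, 2.

Pick v_2 = (1, 0, 0, 0, 0)ᵀ.
Then v_1 = N · v_2 = (-1, -1, 1, 0, -1)ᵀ.

Sanity check: (A − (-2)·I) v_1 = (0, 0, 0, 0, 0)ᵀ = 0. ✓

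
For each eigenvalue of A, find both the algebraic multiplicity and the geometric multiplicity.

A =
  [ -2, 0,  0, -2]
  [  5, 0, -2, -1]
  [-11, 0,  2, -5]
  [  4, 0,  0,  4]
λ = 0: alg = 2, geom = 2; λ = 2: alg = 2, geom = 1

Step 1 — factor the characteristic polynomial to read off the algebraic multiplicities:
  χ_A(x) = x^2*(x - 2)^2

Step 2 — compute geometric multiplicities via the rank-nullity identity g(λ) = n − rank(A − λI):
  rank(A − (0)·I) = 2, so dim ker(A − (0)·I) = n − 2 = 2
  rank(A − (2)·I) = 3, so dim ker(A − (2)·I) = n − 3 = 1

Summary:
  λ = 0: algebraic multiplicity = 2, geometric multiplicity = 2
  λ = 2: algebraic multiplicity = 2, geometric multiplicity = 1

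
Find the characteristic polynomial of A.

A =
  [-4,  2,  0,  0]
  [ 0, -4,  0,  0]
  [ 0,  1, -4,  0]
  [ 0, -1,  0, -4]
x^4 + 16*x^3 + 96*x^2 + 256*x + 256

Expanding det(x·I − A) (e.g. by cofactor expansion or by noting that A is similar to its Jordan form J, which has the same characteristic polynomial as A) gives
  χ_A(x) = x^4 + 16*x^3 + 96*x^2 + 256*x + 256
which factors as (x + 4)^4. The eigenvalues (with algebraic multiplicities) are λ = -4 with multiplicity 4.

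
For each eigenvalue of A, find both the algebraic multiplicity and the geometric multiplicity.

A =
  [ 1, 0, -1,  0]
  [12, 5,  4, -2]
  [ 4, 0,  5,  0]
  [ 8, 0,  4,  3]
λ = 3: alg = 3, geom = 2; λ = 5: alg = 1, geom = 1

Step 1 — factor the characteristic polynomial to read off the algebraic multiplicities:
  χ_A(x) = (x - 5)*(x - 3)^3

Step 2 — compute geometric multiplicities via the rank-nullity identity g(λ) = n − rank(A − λI):
  rank(A − (3)·I) = 2, so dim ker(A − (3)·I) = n − 2 = 2
  rank(A − (5)·I) = 3, so dim ker(A − (5)·I) = n − 3 = 1

Summary:
  λ = 3: algebraic multiplicity = 3, geometric multiplicity = 2
  λ = 5: algebraic multiplicity = 1, geometric multiplicity = 1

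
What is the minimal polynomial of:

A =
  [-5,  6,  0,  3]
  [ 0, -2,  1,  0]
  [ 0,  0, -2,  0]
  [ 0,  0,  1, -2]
x^3 + 9*x^2 + 24*x + 20

The characteristic polynomial is χ_A(x) = (x + 2)^3*(x + 5), so the eigenvalues are known. The minimal polynomial is
  m_A(x) = Π_λ (x − λ)^{k_λ}
where k_λ is the size of the *largest* Jordan block for λ (equivalently, the smallest k with (A − λI)^k v = 0 for every generalised eigenvector v of λ).

  λ = -5: largest Jordan block has size 1, contributing (x + 5)
  λ = -2: largest Jordan block has size 2, contributing (x + 2)^2

So m_A(x) = (x + 2)^2*(x + 5) = x^3 + 9*x^2 + 24*x + 20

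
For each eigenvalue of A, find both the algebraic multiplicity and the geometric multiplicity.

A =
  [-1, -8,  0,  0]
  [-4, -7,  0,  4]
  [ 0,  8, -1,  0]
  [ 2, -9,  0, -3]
λ = -5: alg = 2, geom = 1; λ = -1: alg = 2, geom = 2

Step 1 — factor the characteristic polynomial to read off the algebraic multiplicities:
  χ_A(x) = (x + 1)^2*(x + 5)^2

Step 2 — compute geometric multiplicities via the rank-nullity identity g(λ) = n − rank(A − λI):
  rank(A − (-5)·I) = 3, so dim ker(A − (-5)·I) = n − 3 = 1
  rank(A − (-1)·I) = 2, so dim ker(A − (-1)·I) = n − 2 = 2

Summary:
  λ = -5: algebraic multiplicity = 2, geometric multiplicity = 1
  λ = -1: algebraic multiplicity = 2, geometric multiplicity = 2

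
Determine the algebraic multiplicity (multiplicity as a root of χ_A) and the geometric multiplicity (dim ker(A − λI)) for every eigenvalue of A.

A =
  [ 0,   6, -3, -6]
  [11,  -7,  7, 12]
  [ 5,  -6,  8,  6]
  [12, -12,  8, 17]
λ = 3: alg = 1, geom = 1; λ = 5: alg = 3, geom = 2

Step 1 — factor the characteristic polynomial to read off the algebraic multiplicities:
  χ_A(x) = (x - 5)^3*(x - 3)

Step 2 — compute geometric multiplicities via the rank-nullity identity g(λ) = n − rank(A − λI):
  rank(A − (3)·I) = 3, so dim ker(A − (3)·I) = n − 3 = 1
  rank(A − (5)·I) = 2, so dim ker(A − (5)·I) = n − 2 = 2

Summary:
  λ = 3: algebraic multiplicity = 1, geometric multiplicity = 1
  λ = 5: algebraic multiplicity = 3, geometric multiplicity = 2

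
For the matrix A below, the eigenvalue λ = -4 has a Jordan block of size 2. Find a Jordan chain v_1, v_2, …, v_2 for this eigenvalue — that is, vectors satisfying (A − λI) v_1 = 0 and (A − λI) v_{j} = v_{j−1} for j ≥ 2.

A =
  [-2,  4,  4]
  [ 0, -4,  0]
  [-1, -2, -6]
A Jordan chain for λ = -4 of length 2:
v_1 = (2, 0, -1)ᵀ
v_2 = (1, 0, 0)ᵀ

Let N = A − (-4)·I. We want v_2 with N^2 v_2 = 0 but N^1 v_2 ≠ 0; then v_{j-1} := N · v_j for j = 2, …, 2.

Pick v_2 = (1, 0, 0)ᵀ.
Then v_1 = N · v_2 = (2, 0, -1)ᵀ.

Sanity check: (A − (-4)·I) v_1 = (0, 0, 0)ᵀ = 0. ✓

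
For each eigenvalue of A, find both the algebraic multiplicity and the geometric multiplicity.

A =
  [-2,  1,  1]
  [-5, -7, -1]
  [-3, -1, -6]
λ = -5: alg = 3, geom = 1

Step 1 — factor the characteristic polynomial to read off the algebraic multiplicities:
  χ_A(x) = (x + 5)^3

Step 2 — compute geometric multiplicities via the rank-nullity identity g(λ) = n − rank(A − λI):
  rank(A − (-5)·I) = 2, so dim ker(A − (-5)·I) = n − 2 = 1

Summary:
  λ = -5: algebraic multiplicity = 3, geometric multiplicity = 1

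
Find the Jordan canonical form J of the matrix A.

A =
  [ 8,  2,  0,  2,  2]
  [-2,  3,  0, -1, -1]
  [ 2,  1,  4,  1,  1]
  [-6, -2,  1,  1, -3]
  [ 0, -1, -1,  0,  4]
J_2(4) ⊕ J_2(4) ⊕ J_1(4)

The characteristic polynomial is
  det(x·I − A) = x^5 - 20*x^4 + 160*x^3 - 640*x^2 + 1280*x - 1024 = (x - 4)^5

Eigenvalues and multiplicities (the geometric multiplicity of λ is n − rank(A − λI), which equals the number of Jordan blocks for λ):
  λ = 4: algebraic multiplicity = 5, geometric multiplicity = 3

Determining the block sizes for each eigenvalue:
  λ = 4: with am = 5 and gm = 3, the partition is not yet determined (e.g. several partitions of 5 into 3 parts exist). Let N = A − (4)·I. Computing rank(N^1) = 2, rank(N^2) = 0; the number of blocks of size ≥ j is rank(N^{j−1}) − rank(N^j), giving [3, 2]. So we have 2 block(s) of size 2, 1 block(s) of size 1 → block sizes [2, 2, 1]

Assembling the blocks gives a Jordan form
J =
  [4, 1, 0, 0, 0]
  [0, 4, 0, 0, 0]
  [0, 0, 4, 1, 0]
  [0, 0, 0, 4, 0]
  [0, 0, 0, 0, 4]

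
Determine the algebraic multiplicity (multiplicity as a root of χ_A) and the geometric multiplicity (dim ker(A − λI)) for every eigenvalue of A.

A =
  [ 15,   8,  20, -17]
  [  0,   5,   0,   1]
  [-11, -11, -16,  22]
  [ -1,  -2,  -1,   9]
λ = -5: alg = 1, geom = 1; λ = 6: alg = 3, geom = 1

Step 1 — factor the characteristic polynomial to read off the algebraic multiplicities:
  χ_A(x) = (x - 6)^3*(x + 5)

Step 2 — compute geometric multiplicities via the rank-nullity identity g(λ) = n − rank(A − λI):
  rank(A − (-5)·I) = 3, so dim ker(A − (-5)·I) = n − 3 = 1
  rank(A − (6)·I) = 3, so dim ker(A − (6)·I) = n − 3 = 1

Summary:
  λ = -5: algebraic multiplicity = 1, geometric multiplicity = 1
  λ = 6: algebraic multiplicity = 3, geometric multiplicity = 1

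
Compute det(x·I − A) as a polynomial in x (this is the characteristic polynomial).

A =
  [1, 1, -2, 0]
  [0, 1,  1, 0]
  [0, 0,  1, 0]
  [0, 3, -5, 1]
x^4 - 4*x^3 + 6*x^2 - 4*x + 1

Expanding det(x·I − A) (e.g. by cofactor expansion or by noting that A is similar to its Jordan form J, which has the same characteristic polynomial as A) gives
  χ_A(x) = x^4 - 4*x^3 + 6*x^2 - 4*x + 1
which factors as (x - 1)^4. The eigenvalues (with algebraic multiplicities) are λ = 1 with multiplicity 4.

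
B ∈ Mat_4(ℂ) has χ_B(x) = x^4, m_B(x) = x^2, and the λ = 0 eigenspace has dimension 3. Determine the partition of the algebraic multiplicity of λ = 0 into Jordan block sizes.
Block sizes for λ = 0: [2, 1, 1]

Step 1 — from the characteristic polynomial, algebraic multiplicity of λ = 0 is 4. From dim ker(B − (0)·I) = 3, there are exactly 3 Jordan blocks for λ = 0.
Step 2 — from the minimal polynomial, the factor (x − 0)^2 tells us the largest block for λ = 0 has size 2.
Step 3 — with total size 4, 3 blocks, and largest block 2, the block sizes (in nonincreasing order) are [2, 1, 1].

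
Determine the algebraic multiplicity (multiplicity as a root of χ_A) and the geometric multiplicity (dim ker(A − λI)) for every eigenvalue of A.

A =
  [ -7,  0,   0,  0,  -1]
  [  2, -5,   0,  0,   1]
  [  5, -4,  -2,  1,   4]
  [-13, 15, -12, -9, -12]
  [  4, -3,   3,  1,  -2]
λ = -5: alg = 5, geom = 2

Step 1 — factor the characteristic polynomial to read off the algebraic multiplicities:
  χ_A(x) = (x + 5)^5

Step 2 — compute geometric multiplicities via the rank-nullity identity g(λ) = n − rank(A − λI):
  rank(A − (-5)·I) = 3, so dim ker(A − (-5)·I) = n − 3 = 2

Summary:
  λ = -5: algebraic multiplicity = 5, geometric multiplicity = 2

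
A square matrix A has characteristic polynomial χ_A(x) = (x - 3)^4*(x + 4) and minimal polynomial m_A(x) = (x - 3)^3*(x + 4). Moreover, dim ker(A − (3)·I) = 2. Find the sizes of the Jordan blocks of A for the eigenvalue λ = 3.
Block sizes for λ = 3: [3, 1]

Step 1 — from the characteristic polynomial, algebraic multiplicity of λ = 3 is 4. From dim ker(A − (3)·I) = 2, there are exactly 2 Jordan blocks for λ = 3.
Step 2 — from the minimal polynomial, the factor (x − 3)^3 tells us the largest block for λ = 3 has size 3.
Step 3 — with total size 4, 2 blocks, and largest block 3, the block sizes (in nonincreasing order) are [3, 1].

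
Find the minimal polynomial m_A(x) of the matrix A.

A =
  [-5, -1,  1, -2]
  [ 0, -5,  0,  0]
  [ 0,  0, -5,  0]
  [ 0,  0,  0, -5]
x^2 + 10*x + 25

The characteristic polynomial is χ_A(x) = (x + 5)^4, so the eigenvalues are known. The minimal polynomial is
  m_A(x) = Π_λ (x − λ)^{k_λ}
where k_λ is the size of the *largest* Jordan block for λ (equivalently, the smallest k with (A − λI)^k v = 0 for every generalised eigenvector v of λ).

  λ = -5: largest Jordan block has size 2, contributing (x + 5)^2

So m_A(x) = (x + 5)^2 = x^2 + 10*x + 25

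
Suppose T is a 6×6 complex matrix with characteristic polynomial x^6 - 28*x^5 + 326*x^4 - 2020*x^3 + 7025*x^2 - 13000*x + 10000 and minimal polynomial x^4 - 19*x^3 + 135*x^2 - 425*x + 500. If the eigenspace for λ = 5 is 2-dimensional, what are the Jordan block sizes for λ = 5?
Block sizes for λ = 5: [3, 1]

Step 1 — from the characteristic polynomial, algebraic multiplicity of λ = 5 is 4. From dim ker(T − (5)·I) = 2, there are exactly 2 Jordan blocks for λ = 5.
Step 2 — from the minimal polynomial, the factor (x − 5)^3 tells us the largest block for λ = 5 has size 3.
Step 3 — with total size 4, 2 blocks, and largest block 3, the block sizes (in nonincreasing order) are [3, 1].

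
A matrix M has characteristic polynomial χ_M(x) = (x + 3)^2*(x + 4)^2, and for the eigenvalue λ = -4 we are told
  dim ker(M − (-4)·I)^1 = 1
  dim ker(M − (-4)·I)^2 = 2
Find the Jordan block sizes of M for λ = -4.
Block sizes for λ = -4: [2]

From the dimensions of kernels of powers, the number of Jordan blocks of size at least j is d_j − d_{j−1} where d_j = dim ker(N^j) (with d_0 = 0). Computing the differences gives [1, 1].
The number of blocks of size exactly k is (#blocks of size ≥ k) − (#blocks of size ≥ k + 1), so the partition is: 1 block(s) of size 2.
In nonincreasing order the block sizes are [2].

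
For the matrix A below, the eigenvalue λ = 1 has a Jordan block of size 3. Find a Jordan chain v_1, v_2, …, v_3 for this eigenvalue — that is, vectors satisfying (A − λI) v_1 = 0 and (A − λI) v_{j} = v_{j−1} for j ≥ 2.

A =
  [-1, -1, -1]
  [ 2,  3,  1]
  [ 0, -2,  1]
A Jordan chain for λ = 1 of length 3:
v_1 = (2, 0, -4)ᵀ
v_2 = (-2, 2, 0)ᵀ
v_3 = (1, 0, 0)ᵀ

Let N = A − (1)·I. We want v_3 with N^3 v_3 = 0 but N^2 v_3 ≠ 0; then v_{j-1} := N · v_j for j = 3, …, 2.

Pick v_3 = (1, 0, 0)ᵀ.
Then v_2 = N · v_3 = (-2, 2, 0)ᵀ.
Then v_1 = N · v_2 = (2, 0, -4)ᵀ.

Sanity check: (A − (1)·I) v_1 = (0, 0, 0)ᵀ = 0. ✓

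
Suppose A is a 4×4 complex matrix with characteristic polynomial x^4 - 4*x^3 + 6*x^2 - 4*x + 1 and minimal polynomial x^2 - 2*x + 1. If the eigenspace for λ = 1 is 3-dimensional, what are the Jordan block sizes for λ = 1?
Block sizes for λ = 1: [2, 1, 1]

Step 1 — from the characteristic polynomial, algebraic multiplicity of λ = 1 is 4. From dim ker(A − (1)·I) = 3, there are exactly 3 Jordan blocks for λ = 1.
Step 2 — from the minimal polynomial, the factor (x − 1)^2 tells us the largest block for λ = 1 has size 2.
Step 3 — with total size 4, 3 blocks, and largest block 2, the block sizes (in nonincreasing order) are [2, 1, 1].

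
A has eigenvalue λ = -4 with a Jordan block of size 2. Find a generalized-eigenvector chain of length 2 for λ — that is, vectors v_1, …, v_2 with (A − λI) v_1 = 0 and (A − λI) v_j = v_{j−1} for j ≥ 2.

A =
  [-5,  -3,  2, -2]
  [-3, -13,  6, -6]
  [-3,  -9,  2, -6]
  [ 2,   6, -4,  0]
A Jordan chain for λ = -4 of length 2:
v_1 = (-1, -3, -3, 2)ᵀ
v_2 = (1, 0, 0, 0)ᵀ

Let N = A − (-4)·I. We want v_2 with N^2 v_2 = 0 but N^1 v_2 ≠ 0; then v_{j-1} := N · v_j for j = 2, …, 2.

Pick v_2 = (1, 0, 0, 0)ᵀ.
Then v_1 = N · v_2 = (-1, -3, -3, 2)ᵀ.

Sanity check: (A − (-4)·I) v_1 = (0, 0, 0, 0)ᵀ = 0. ✓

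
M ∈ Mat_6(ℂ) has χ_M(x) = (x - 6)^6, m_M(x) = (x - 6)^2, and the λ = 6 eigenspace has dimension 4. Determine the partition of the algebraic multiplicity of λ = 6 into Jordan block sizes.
Block sizes for λ = 6: [2, 2, 1, 1]

Step 1 — from the characteristic polynomial, algebraic multiplicity of λ = 6 is 6. From dim ker(M − (6)·I) = 4, there are exactly 4 Jordan blocks for λ = 6.
Step 2 — from the minimal polynomial, the factor (x − 6)^2 tells us the largest block for λ = 6 has size 2.
Step 3 — with total size 6, 4 blocks, and largest block 2, the block sizes (in nonincreasing order) are [2, 2, 1, 1].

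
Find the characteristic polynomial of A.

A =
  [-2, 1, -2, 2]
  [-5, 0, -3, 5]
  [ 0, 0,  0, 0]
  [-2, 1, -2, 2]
x^4

Expanding det(x·I − A) (e.g. by cofactor expansion or by noting that A is similar to its Jordan form J, which has the same characteristic polynomial as A) gives
  χ_A(x) = x^4
which factors as x^4. The eigenvalues (with algebraic multiplicities) are λ = 0 with multiplicity 4.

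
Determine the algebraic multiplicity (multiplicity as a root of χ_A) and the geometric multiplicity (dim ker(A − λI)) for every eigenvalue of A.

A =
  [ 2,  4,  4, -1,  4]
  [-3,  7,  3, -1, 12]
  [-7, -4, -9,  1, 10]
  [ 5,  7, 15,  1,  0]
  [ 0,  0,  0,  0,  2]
λ = -5: alg = 1, geom = 1; λ = 2: alg = 4, geom = 2

Step 1 — factor the characteristic polynomial to read off the algebraic multiplicities:
  χ_A(x) = (x - 2)^4*(x + 5)

Step 2 — compute geometric multiplicities via the rank-nullity identity g(λ) = n − rank(A − λI):
  rank(A − (-5)·I) = 4, so dim ker(A − (-5)·I) = n − 4 = 1
  rank(A − (2)·I) = 3, so dim ker(A − (2)·I) = n − 3 = 2

Summary:
  λ = -5: algebraic multiplicity = 1, geometric multiplicity = 1
  λ = 2: algebraic multiplicity = 4, geometric multiplicity = 2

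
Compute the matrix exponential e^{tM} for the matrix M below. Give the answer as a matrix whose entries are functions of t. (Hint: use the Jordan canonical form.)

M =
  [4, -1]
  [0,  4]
e^{tM} =
  [exp(4*t), -t*exp(4*t)]
  [0, exp(4*t)]

Strategy: write M = P · J · P⁻¹ where J is a Jordan canonical form, so e^{tM} = P · e^{tJ} · P⁻¹, and e^{tJ} can be computed block-by-block.

M has Jordan form
J =
  [4, 1]
  [0, 4]
(up to reordering of blocks).

Per-block formulas:
  For a 2×2 Jordan block J_2(4): exp(t · J_2(4)) = e^(4t)·(I + t·N), where N is the 2×2 nilpotent shift.

After assembling e^{tJ} and conjugating by P, we get:

e^{tM} =
  [exp(4*t), -t*exp(4*t)]
  [0, exp(4*t)]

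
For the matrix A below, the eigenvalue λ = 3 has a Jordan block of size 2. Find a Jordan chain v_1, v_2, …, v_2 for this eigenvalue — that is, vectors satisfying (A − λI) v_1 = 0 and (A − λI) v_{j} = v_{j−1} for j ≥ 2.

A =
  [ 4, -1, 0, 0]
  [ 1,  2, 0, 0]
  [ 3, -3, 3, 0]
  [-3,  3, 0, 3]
A Jordan chain for λ = 3 of length 2:
v_1 = (1, 1, 3, -3)ᵀ
v_2 = (1, 0, 0, 0)ᵀ

Let N = A − (3)·I. We want v_2 with N^2 v_2 = 0 but N^1 v_2 ≠ 0; then v_{j-1} := N · v_j for j = 2, …, 2.

Pick v_2 = (1, 0, 0, 0)ᵀ.
Then v_1 = N · v_2 = (1, 1, 3, -3)ᵀ.

Sanity check: (A − (3)·I) v_1 = (0, 0, 0, 0)ᵀ = 0. ✓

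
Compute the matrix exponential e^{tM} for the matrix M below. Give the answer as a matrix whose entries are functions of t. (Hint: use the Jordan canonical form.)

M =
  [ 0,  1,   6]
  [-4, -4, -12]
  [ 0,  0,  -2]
e^{tM} =
  [2*t*exp(-2*t) + exp(-2*t), t*exp(-2*t), 6*t*exp(-2*t)]
  [-4*t*exp(-2*t), -2*t*exp(-2*t) + exp(-2*t), -12*t*exp(-2*t)]
  [0, 0, exp(-2*t)]

Strategy: write M = P · J · P⁻¹ where J is a Jordan canonical form, so e^{tM} = P · e^{tJ} · P⁻¹, and e^{tJ} can be computed block-by-block.

M has Jordan form
J =
  [-2,  1,  0]
  [ 0, -2,  0]
  [ 0,  0, -2]
(up to reordering of blocks).

Per-block formulas:
  For a 1×1 block at λ = -2: exp(t · [-2]) = [e^(-2t)].
  For a 2×2 Jordan block J_2(-2): exp(t · J_2(-2)) = e^(-2t)·(I + t·N), where N is the 2×2 nilpotent shift.

After assembling e^{tJ} and conjugating by P, we get:

e^{tM} =
  [2*t*exp(-2*t) + exp(-2*t), t*exp(-2*t), 6*t*exp(-2*t)]
  [-4*t*exp(-2*t), -2*t*exp(-2*t) + exp(-2*t), -12*t*exp(-2*t)]
  [0, 0, exp(-2*t)]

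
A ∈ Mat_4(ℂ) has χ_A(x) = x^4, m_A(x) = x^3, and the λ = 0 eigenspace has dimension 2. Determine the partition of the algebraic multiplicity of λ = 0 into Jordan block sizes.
Block sizes for λ = 0: [3, 1]

Step 1 — from the characteristic polynomial, algebraic multiplicity of λ = 0 is 4. From dim ker(A − (0)·I) = 2, there are exactly 2 Jordan blocks for λ = 0.
Step 2 — from the minimal polynomial, the factor (x − 0)^3 tells us the largest block for λ = 0 has size 3.
Step 3 — with total size 4, 2 blocks, and largest block 3, the block sizes (in nonincreasing order) are [3, 1].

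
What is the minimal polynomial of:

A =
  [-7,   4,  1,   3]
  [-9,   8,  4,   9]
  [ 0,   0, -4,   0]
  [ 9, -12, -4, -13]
x^3 + 12*x^2 + 48*x + 64

The characteristic polynomial is χ_A(x) = (x + 4)^4, so the eigenvalues are known. The minimal polynomial is
  m_A(x) = Π_λ (x − λ)^{k_λ}
where k_λ is the size of the *largest* Jordan block for λ (equivalently, the smallest k with (A − λI)^k v = 0 for every generalised eigenvector v of λ).

  λ = -4: largest Jordan block has size 3, contributing (x + 4)^3

So m_A(x) = (x + 4)^3 = x^3 + 12*x^2 + 48*x + 64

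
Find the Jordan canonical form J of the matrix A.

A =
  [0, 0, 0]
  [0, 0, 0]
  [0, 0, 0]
J_1(0) ⊕ J_1(0) ⊕ J_1(0)

The characteristic polynomial is
  det(x·I − A) = x^3

Eigenvalues and multiplicities (the geometric multiplicity of λ is n − rank(A − λI), which equals the number of Jordan blocks for λ):
  λ = 0: algebraic multiplicity = 3, geometric multiplicity = 3

Determining the block sizes for each eigenvalue:
  λ = 0: gm = am = 3, so every block has size 1 → block sizes [1, 1, 1]

Assembling the blocks gives a Jordan form
J =
  [0, 0, 0]
  [0, 0, 0]
  [0, 0, 0]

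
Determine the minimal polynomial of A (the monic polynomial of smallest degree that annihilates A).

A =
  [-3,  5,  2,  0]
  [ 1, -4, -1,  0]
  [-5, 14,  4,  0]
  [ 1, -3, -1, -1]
x^3 + 3*x^2 + 3*x + 1

The characteristic polynomial is χ_A(x) = (x + 1)^4, so the eigenvalues are known. The minimal polynomial is
  m_A(x) = Π_λ (x − λ)^{k_λ}
where k_λ is the size of the *largest* Jordan block for λ (equivalently, the smallest k with (A − λI)^k v = 0 for every generalised eigenvector v of λ).

  λ = -1: largest Jordan block has size 3, contributing (x + 1)^3

So m_A(x) = (x + 1)^3 = x^3 + 3*x^2 + 3*x + 1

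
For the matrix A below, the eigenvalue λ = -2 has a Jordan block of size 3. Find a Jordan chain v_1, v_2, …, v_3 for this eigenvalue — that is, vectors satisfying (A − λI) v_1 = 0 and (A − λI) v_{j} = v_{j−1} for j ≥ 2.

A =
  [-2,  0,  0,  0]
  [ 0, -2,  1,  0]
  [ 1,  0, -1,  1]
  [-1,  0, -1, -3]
A Jordan chain for λ = -2 of length 3:
v_1 = (0, 1, 0, 0)ᵀ
v_2 = (0, 0, 1, -1)ᵀ
v_3 = (1, 0, 0, 0)ᵀ

Let N = A − (-2)·I. We want v_3 with N^3 v_3 = 0 but N^2 v_3 ≠ 0; then v_{j-1} := N · v_j for j = 3, …, 2.

Pick v_3 = (1, 0, 0, 0)ᵀ.
Then v_2 = N · v_3 = (0, 0, 1, -1)ᵀ.
Then v_1 = N · v_2 = (0, 1, 0, 0)ᵀ.

Sanity check: (A − (-2)·I) v_1 = (0, 0, 0, 0)ᵀ = 0. ✓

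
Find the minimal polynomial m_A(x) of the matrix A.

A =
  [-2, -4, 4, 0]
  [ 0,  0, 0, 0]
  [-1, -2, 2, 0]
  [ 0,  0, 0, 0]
x^2

The characteristic polynomial is χ_A(x) = x^4, so the eigenvalues are known. The minimal polynomial is
  m_A(x) = Π_λ (x − λ)^{k_λ}
where k_λ is the size of the *largest* Jordan block for λ (equivalently, the smallest k with (A − λI)^k v = 0 for every generalised eigenvector v of λ).

  λ = 0: largest Jordan block has size 2, contributing (x − 0)^2

So m_A(x) = x^2 = x^2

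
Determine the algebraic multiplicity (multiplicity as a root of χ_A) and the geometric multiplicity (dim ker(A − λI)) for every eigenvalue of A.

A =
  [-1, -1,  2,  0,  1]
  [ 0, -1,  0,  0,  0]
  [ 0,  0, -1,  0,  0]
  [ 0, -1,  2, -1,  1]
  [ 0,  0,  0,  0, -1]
λ = -1: alg = 5, geom = 4

Step 1 — factor the characteristic polynomial to read off the algebraic multiplicities:
  χ_A(x) = (x + 1)^5

Step 2 — compute geometric multiplicities via the rank-nullity identity g(λ) = n − rank(A − λI):
  rank(A − (-1)·I) = 1, so dim ker(A − (-1)·I) = n − 1 = 4

Summary:
  λ = -1: algebraic multiplicity = 5, geometric multiplicity = 4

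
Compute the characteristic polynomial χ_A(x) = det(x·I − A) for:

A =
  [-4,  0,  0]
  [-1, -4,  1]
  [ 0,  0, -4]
x^3 + 12*x^2 + 48*x + 64

Expanding det(x·I − A) (e.g. by cofactor expansion or by noting that A is similar to its Jordan form J, which has the same characteristic polynomial as A) gives
  χ_A(x) = x^3 + 12*x^2 + 48*x + 64
which factors as (x + 4)^3. The eigenvalues (with algebraic multiplicities) are λ = -4 with multiplicity 3.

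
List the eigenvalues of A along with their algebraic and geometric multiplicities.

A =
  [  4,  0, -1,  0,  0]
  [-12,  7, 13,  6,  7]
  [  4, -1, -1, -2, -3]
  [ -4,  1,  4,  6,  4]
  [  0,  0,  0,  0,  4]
λ = 4: alg = 5, geom = 2

Step 1 — factor the characteristic polynomial to read off the algebraic multiplicities:
  χ_A(x) = (x - 4)^5

Step 2 — compute geometric multiplicities via the rank-nullity identity g(λ) = n − rank(A − λI):
  rank(A − (4)·I) = 3, so dim ker(A − (4)·I) = n − 3 = 2

Summary:
  λ = 4: algebraic multiplicity = 5, geometric multiplicity = 2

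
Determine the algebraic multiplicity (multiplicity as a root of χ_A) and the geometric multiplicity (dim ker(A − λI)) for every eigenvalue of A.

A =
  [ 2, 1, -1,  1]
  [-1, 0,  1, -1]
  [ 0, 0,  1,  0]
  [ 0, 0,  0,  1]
λ = 1: alg = 4, geom = 3

Step 1 — factor the characteristic polynomial to read off the algebraic multiplicities:
  χ_A(x) = (x - 1)^4

Step 2 — compute geometric multiplicities via the rank-nullity identity g(λ) = n − rank(A − λI):
  rank(A − (1)·I) = 1, so dim ker(A − (1)·I) = n − 1 = 3

Summary:
  λ = 1: algebraic multiplicity = 4, geometric multiplicity = 3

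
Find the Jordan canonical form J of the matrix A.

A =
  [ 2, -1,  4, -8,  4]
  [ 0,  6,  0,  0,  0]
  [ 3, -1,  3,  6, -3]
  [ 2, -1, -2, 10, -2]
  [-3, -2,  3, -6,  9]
J_2(6) ⊕ J_2(6) ⊕ J_1(6)

The characteristic polynomial is
  det(x·I − A) = x^5 - 30*x^4 + 360*x^3 - 2160*x^2 + 6480*x - 7776 = (x - 6)^5

Eigenvalues and multiplicities (the geometric multiplicity of λ is n − rank(A − λI), which equals the number of Jordan blocks for λ):
  λ = 6: algebraic multiplicity = 5, geometric multiplicity = 3

Determining the block sizes for each eigenvalue:
  λ = 6: with am = 5 and gm = 3, the partition is not yet determined (e.g. several partitions of 5 into 3 parts exist). Let N = A − (6)·I. Computing rank(N^1) = 2, rank(N^2) = 0; the number of blocks of size ≥ j is rank(N^{j−1}) − rank(N^j), giving [3, 2]. So we have 2 block(s) of size 2, 1 block(s) of size 1 → block sizes [2, 2, 1]

Assembling the blocks gives a Jordan form
J =
  [6, 1, 0, 0, 0]
  [0, 6, 0, 0, 0]
  [0, 0, 6, 1, 0]
  [0, 0, 0, 6, 0]
  [0, 0, 0, 0, 6]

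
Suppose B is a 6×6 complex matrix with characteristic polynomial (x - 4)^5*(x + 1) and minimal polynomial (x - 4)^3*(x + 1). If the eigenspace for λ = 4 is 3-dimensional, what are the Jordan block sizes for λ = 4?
Block sizes for λ = 4: [3, 1, 1]

Step 1 — from the characteristic polynomial, algebraic multiplicity of λ = 4 is 5. From dim ker(B − (4)·I) = 3, there are exactly 3 Jordan blocks for λ = 4.
Step 2 — from the minimal polynomial, the factor (x − 4)^3 tells us the largest block for λ = 4 has size 3.
Step 3 — with total size 5, 3 blocks, and largest block 3, the block sizes (in nonincreasing order) are [3, 1, 1].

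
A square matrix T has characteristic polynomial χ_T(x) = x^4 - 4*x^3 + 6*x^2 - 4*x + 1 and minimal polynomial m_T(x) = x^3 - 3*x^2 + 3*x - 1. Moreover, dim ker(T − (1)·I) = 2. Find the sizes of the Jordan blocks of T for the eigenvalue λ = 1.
Block sizes for λ = 1: [3, 1]

Step 1 — from the characteristic polynomial, algebraic multiplicity of λ = 1 is 4. From dim ker(T − (1)·I) = 2, there are exactly 2 Jordan blocks for λ = 1.
Step 2 — from the minimal polynomial, the factor (x − 1)^3 tells us the largest block for λ = 1 has size 3.
Step 3 — with total size 4, 2 blocks, and largest block 3, the block sizes (in nonincreasing order) are [3, 1].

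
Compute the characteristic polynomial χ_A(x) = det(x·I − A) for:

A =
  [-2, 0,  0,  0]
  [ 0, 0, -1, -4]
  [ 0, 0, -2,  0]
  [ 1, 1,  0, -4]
x^4 + 8*x^3 + 24*x^2 + 32*x + 16

Expanding det(x·I − A) (e.g. by cofactor expansion or by noting that A is similar to its Jordan form J, which has the same characteristic polynomial as A) gives
  χ_A(x) = x^4 + 8*x^3 + 24*x^2 + 32*x + 16
which factors as (x + 2)^4. The eigenvalues (with algebraic multiplicities) are λ = -2 with multiplicity 4.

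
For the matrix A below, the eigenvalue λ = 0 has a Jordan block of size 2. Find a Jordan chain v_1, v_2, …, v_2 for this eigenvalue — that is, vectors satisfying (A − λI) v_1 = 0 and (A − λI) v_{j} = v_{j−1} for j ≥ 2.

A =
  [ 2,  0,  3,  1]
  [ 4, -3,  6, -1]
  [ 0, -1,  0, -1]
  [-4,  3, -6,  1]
A Jordan chain for λ = 0 of length 2:
v_1 = (2, 4, 0, -4)ᵀ
v_2 = (1, 0, 0, 0)ᵀ

Let N = A − (0)·I. We want v_2 with N^2 v_2 = 0 but N^1 v_2 ≠ 0; then v_{j-1} := N · v_j for j = 2, …, 2.

Pick v_2 = (1, 0, 0, 0)ᵀ.
Then v_1 = N · v_2 = (2, 4, 0, -4)ᵀ.

Sanity check: (A − (0)·I) v_1 = (0, 0, 0, 0)ᵀ = 0. ✓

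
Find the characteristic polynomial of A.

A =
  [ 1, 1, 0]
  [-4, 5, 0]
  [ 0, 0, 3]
x^3 - 9*x^2 + 27*x - 27

Expanding det(x·I − A) (e.g. by cofactor expansion or by noting that A is similar to its Jordan form J, which has the same characteristic polynomial as A) gives
  χ_A(x) = x^3 - 9*x^2 + 27*x - 27
which factors as (x - 3)^3. The eigenvalues (with algebraic multiplicities) are λ = 3 with multiplicity 3.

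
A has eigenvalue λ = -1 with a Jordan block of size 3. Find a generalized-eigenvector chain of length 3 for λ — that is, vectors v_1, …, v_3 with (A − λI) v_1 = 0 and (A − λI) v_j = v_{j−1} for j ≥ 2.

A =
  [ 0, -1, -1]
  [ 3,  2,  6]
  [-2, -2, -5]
A Jordan chain for λ = -1 of length 3:
v_1 = (-2, -6, 4)ᵀ
v_2 = (-1, 3, -2)ᵀ
v_3 = (0, 1, 0)ᵀ

Let N = A − (-1)·I. We want v_3 with N^3 v_3 = 0 but N^2 v_3 ≠ 0; then v_{j-1} := N · v_j for j = 3, …, 2.

Pick v_3 = (0, 1, 0)ᵀ.
Then v_2 = N · v_3 = (-1, 3, -2)ᵀ.
Then v_1 = N · v_2 = (-2, -6, 4)ᵀ.

Sanity check: (A − (-1)·I) v_1 = (0, 0, 0)ᵀ = 0. ✓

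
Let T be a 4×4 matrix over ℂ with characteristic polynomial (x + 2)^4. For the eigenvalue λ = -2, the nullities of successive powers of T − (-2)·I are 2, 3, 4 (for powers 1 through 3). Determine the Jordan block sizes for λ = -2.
Block sizes for λ = -2: [3, 1]

From the dimensions of kernels of powers, the number of Jordan blocks of size at least j is d_j − d_{j−1} where d_j = dim ker(N^j) (with d_0 = 0). Computing the differences gives [2, 1, 1].
The number of blocks of size exactly k is (#blocks of size ≥ k) − (#blocks of size ≥ k + 1), so the partition is: 1 block(s) of size 1, 1 block(s) of size 3.
In nonincreasing order the block sizes are [3, 1].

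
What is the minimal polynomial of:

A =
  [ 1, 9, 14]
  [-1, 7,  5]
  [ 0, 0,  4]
x^3 - 12*x^2 + 48*x - 64

The characteristic polynomial is χ_A(x) = (x - 4)^3, so the eigenvalues are known. The minimal polynomial is
  m_A(x) = Π_λ (x − λ)^{k_λ}
where k_λ is the size of the *largest* Jordan block for λ (equivalently, the smallest k with (A − λI)^k v = 0 for every generalised eigenvector v of λ).

  λ = 4: largest Jordan block has size 3, contributing (x − 4)^3

So m_A(x) = (x - 4)^3 = x^3 - 12*x^2 + 48*x - 64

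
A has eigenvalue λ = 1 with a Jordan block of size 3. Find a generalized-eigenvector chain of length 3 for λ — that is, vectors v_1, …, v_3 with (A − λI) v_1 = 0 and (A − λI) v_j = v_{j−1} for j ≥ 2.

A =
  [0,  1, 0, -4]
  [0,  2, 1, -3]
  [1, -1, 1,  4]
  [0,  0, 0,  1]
A Jordan chain for λ = 1 of length 3:
v_1 = (1, 1, -1, 0)ᵀ
v_2 = (-1, 0, 1, 0)ᵀ
v_3 = (1, 0, 0, 0)ᵀ

Let N = A − (1)·I. We want v_3 with N^3 v_3 = 0 but N^2 v_3 ≠ 0; then v_{j-1} := N · v_j for j = 3, …, 2.

Pick v_3 = (1, 0, 0, 0)ᵀ.
Then v_2 = N · v_3 = (-1, 0, 1, 0)ᵀ.
Then v_1 = N · v_2 = (1, 1, -1, 0)ᵀ.

Sanity check: (A − (1)·I) v_1 = (0, 0, 0, 0)ᵀ = 0. ✓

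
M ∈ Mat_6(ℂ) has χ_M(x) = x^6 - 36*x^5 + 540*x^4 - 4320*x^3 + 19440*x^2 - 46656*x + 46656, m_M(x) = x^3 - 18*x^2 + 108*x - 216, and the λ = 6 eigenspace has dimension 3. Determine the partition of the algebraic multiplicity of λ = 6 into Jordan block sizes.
Block sizes for λ = 6: [3, 2, 1]

Step 1 — from the characteristic polynomial, algebraic multiplicity of λ = 6 is 6. From dim ker(M − (6)·I) = 3, there are exactly 3 Jordan blocks for λ = 6.
Step 2 — from the minimal polynomial, the factor (x − 6)^3 tells us the largest block for λ = 6 has size 3.
Step 3 — with total size 6, 3 blocks, and largest block 3, the block sizes (in nonincreasing order) are [3, 2, 1].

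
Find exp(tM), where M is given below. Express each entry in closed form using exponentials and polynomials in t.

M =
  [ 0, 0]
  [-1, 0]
e^{tM} =
  [1, 0]
  [-t, 1]

Strategy: write M = P · J · P⁻¹ where J is a Jordan canonical form, so e^{tM} = P · e^{tJ} · P⁻¹, and e^{tJ} can be computed block-by-block.

M has Jordan form
J =
  [0, 1]
  [0, 0]
(up to reordering of blocks).

Per-block formulas:
  For a 2×2 Jordan block J_2(0): exp(t · J_2(0)) = e^(0t)·(I + t·N), where N is the 2×2 nilpotent shift.

After assembling e^{tJ} and conjugating by P, we get:

e^{tM} =
  [1, 0]
  [-t, 1]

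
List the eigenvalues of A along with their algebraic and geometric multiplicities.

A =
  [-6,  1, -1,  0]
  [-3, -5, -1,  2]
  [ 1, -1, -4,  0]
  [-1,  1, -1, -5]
λ = -5: alg = 4, geom = 2

Step 1 — factor the characteristic polynomial to read off the algebraic multiplicities:
  χ_A(x) = (x + 5)^4

Step 2 — compute geometric multiplicities via the rank-nullity identity g(λ) = n − rank(A − λI):
  rank(A − (-5)·I) = 2, so dim ker(A − (-5)·I) = n − 2 = 2

Summary:
  λ = -5: algebraic multiplicity = 4, geometric multiplicity = 2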